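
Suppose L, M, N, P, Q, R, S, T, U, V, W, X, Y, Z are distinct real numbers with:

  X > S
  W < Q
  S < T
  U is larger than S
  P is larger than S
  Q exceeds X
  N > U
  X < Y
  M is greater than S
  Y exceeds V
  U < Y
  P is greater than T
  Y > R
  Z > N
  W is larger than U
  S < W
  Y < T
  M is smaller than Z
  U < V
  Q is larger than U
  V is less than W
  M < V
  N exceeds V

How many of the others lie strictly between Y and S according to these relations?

Chaining upward from S reaches: X, U, M, V, W, Q, N, Z, T, P.
Chaining downward from Y reaches: X, U, M, R, V.
Strictly between S and Y are those in both lists: X, U, M, V — 4 elements.

4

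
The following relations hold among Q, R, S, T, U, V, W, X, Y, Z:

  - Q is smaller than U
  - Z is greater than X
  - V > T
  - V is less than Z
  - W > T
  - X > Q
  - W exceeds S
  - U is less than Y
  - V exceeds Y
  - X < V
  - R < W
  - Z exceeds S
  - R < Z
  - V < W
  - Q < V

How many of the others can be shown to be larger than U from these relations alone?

From U the given relations immediately reach Y.
From those, V — 2 in total.
From those, W, Z — 4 in total.
Nothing else is reachable above U; 4 in all.

4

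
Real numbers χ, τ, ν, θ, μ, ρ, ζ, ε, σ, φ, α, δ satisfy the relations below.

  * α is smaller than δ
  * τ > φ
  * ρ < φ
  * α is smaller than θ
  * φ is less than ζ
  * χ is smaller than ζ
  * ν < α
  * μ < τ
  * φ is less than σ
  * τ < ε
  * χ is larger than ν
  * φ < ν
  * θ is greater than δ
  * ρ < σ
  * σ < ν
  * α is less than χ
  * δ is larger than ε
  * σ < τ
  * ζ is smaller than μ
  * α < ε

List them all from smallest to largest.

ρ < φ < σ < ν < α < χ < ζ < μ < τ < ε < δ < θ

The consecutive links are each given: ρ < φ; φ < σ; σ < ν; ν < α; α < χ; χ < ζ; ζ < μ; μ < τ; τ < ε; ε < δ; δ < θ.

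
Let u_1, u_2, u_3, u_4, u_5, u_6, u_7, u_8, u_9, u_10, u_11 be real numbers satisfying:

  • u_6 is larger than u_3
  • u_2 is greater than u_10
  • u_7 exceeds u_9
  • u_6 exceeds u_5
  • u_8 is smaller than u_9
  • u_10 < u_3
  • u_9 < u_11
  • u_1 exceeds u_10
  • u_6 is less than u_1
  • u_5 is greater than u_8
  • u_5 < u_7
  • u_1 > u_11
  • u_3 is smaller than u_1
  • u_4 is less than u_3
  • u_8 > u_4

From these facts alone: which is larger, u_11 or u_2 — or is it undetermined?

undetermined

Following every chain through u_11: above u_11 we get u_1; below u_11 we get u_4, u_8, u_9.
u_2 is not reached, and no chain runs the other way from u_2 to u_11.
So the given relations leave the order of u_11 and u_2 undetermined.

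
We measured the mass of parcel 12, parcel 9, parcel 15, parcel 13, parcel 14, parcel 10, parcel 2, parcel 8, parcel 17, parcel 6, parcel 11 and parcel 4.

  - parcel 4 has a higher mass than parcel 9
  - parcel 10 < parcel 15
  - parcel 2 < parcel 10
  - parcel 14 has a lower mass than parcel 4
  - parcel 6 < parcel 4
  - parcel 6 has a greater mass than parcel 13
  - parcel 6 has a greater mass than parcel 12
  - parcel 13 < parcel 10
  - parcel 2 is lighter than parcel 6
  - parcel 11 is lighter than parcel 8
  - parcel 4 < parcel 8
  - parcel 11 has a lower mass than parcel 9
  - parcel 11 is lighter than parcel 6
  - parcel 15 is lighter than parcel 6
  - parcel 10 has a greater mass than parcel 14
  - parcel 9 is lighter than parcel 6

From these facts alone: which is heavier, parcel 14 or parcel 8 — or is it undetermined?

parcel 8

The relevant relations are parcel 14 < parcel 10; parcel 10 < parcel 15; parcel 15 < parcel 6; parcel 6 < parcel 4; parcel 4 < parcel 8.
Together: parcel 14 < parcel 10 < parcel 15 < parcel 6 < parcel 4 < parcel 8.
So parcel 8 is heavier.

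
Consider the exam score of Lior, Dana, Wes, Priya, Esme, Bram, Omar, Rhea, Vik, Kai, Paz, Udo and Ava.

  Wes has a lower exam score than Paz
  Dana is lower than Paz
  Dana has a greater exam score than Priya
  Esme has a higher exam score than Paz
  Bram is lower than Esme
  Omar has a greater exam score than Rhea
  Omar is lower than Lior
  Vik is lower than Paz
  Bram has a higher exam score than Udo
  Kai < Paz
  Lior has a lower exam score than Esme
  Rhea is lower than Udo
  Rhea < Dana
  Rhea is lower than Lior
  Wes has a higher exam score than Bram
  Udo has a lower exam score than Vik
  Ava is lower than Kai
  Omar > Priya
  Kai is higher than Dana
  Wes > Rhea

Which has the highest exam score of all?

Priya is not greatest since Priya < Omar; Rhea is not greatest since Rhea < Lior; Udo is not greatest since Udo < Bram; Vik is not greatest since Vik < Paz; Bram is not greatest since Bram < Esme; Omar is not greatest since Omar < Lior; Lior is not greatest since Lior < Esme; Wes is not greatest since Wes < Paz; Ava is not greatest since Ava < Kai; Dana is not greatest since Dana < Paz; Kai is not greatest since Kai < Paz; Paz is not greatest since Paz < Esme.
Only Esme has nothing above it, so Esme is the highest exam score.

Esme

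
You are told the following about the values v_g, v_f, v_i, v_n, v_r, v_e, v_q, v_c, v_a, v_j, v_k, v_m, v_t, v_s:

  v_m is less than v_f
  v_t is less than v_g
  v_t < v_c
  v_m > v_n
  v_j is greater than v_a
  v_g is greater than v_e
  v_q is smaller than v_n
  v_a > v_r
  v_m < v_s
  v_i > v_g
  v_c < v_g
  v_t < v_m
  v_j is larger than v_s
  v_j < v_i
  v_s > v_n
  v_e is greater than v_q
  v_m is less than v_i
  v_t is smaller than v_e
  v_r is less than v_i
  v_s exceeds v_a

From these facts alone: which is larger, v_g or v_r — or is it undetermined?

undetermined

Following every chain through v_r: above v_r we get v_a, v_s, v_j, v_i.
v_g is not reached, and no chain runs the other way from v_g to v_r.
So the given relations leave the order of v_r and v_g undetermined.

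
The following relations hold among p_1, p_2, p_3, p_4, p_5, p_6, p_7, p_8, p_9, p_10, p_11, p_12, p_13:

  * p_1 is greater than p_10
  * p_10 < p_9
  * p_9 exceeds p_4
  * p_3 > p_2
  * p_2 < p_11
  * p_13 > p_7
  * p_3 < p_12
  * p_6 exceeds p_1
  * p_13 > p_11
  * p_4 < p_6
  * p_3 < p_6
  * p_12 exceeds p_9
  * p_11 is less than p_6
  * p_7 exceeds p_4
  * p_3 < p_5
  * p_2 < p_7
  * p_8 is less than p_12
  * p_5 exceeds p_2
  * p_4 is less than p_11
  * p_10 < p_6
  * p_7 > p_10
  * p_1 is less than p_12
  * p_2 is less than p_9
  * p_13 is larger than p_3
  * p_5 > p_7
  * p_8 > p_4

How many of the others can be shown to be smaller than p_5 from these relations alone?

5

The elements the relations force below p_5 are p_4, p_2, p_10, p_7, p_3 — no chain reaches any other.
That is 5.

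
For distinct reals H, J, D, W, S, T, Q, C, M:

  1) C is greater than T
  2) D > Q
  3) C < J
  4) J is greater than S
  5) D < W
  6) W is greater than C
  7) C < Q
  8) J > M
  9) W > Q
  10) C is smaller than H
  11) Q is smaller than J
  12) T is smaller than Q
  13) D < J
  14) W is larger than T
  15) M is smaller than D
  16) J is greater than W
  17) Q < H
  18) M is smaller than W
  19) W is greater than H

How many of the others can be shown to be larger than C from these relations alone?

5

Directly above C: Q, H, W, J.
One step further: D (5 so far).
Nothing else is reachable above C; 5 in all.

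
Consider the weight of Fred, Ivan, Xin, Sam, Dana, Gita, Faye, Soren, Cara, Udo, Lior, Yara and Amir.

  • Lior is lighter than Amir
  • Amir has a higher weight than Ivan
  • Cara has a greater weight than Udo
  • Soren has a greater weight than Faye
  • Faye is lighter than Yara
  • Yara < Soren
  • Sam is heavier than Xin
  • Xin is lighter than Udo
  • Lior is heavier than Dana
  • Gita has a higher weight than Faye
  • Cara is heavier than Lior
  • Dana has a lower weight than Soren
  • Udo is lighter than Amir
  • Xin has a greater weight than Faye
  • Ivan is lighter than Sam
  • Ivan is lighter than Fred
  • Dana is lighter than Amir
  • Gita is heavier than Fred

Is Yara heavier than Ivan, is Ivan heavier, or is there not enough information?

undetermined

Following every chain through Ivan: above Ivan we get Fred, Amir, Sam, Gita.
Yara is not reached, and no chain runs the other way from Yara to Ivan.
So the given relations leave the order of Ivan and Yara undetermined.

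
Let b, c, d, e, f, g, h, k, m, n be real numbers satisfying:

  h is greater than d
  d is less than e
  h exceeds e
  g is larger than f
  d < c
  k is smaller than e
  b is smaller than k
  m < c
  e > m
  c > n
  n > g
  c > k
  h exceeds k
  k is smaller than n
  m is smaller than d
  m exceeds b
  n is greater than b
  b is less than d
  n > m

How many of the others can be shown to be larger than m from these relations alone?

The elements the relations force above m are d, e, n, c, h — no chain reaches any other.
That is 5.

5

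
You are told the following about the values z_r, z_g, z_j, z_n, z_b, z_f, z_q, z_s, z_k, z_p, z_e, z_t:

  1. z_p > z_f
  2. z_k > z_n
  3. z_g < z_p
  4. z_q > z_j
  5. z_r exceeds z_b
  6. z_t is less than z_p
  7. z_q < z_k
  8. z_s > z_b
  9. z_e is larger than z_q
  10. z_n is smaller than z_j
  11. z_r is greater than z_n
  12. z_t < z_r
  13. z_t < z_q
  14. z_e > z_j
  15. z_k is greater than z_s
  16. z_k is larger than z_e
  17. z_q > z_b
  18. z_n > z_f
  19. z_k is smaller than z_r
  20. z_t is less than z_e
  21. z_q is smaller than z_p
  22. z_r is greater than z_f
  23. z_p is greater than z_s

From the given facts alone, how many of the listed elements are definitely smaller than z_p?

8

Directly below z_p: z_f, z_t, z_s, z_q, z_g.
One step further: z_b, z_j (7 so far).
One step further: z_n (8 so far).
No other element is forced below z_p by the given relations, so the count is 8.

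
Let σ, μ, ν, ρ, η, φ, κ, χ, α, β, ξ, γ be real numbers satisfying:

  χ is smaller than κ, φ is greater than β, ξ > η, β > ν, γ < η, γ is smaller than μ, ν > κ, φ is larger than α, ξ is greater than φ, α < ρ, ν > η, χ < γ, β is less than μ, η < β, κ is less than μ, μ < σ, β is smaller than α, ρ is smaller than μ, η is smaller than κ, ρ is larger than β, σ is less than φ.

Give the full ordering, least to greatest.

χ < γ < η < κ < ν < β < α < ρ < μ < σ < φ < ξ

Each adjacent pair is fixed by a given relation: χ < γ; γ < η; η < κ; κ < ν; ν < β; β < α; α < ρ; ρ < μ; μ < σ; σ < φ; φ < ξ. Chaining them end to end gives the full order.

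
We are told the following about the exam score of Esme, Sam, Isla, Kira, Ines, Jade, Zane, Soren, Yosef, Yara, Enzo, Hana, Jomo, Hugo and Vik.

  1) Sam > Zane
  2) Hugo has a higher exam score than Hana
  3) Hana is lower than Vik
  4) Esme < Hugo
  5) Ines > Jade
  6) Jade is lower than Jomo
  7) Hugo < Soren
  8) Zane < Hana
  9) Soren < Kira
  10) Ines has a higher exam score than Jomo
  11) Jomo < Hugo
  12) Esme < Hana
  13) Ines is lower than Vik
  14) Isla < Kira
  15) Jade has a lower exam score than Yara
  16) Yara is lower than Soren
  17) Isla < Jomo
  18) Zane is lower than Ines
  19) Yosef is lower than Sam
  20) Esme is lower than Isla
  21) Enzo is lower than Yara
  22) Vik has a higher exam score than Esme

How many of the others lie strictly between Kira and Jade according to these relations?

Chaining upward from Jade reaches: Yara, Jomo, Ines, Hugo, Soren, Vik.
Chaining downward from Kira reaches: Enzo, Yara, Esme, Isla, Jomo, Zane, Hana, Hugo, Soren.
Strictly between Jade and Kira are those in both lists: Yara, Jomo, Hugo, Soren — 4 elements.

4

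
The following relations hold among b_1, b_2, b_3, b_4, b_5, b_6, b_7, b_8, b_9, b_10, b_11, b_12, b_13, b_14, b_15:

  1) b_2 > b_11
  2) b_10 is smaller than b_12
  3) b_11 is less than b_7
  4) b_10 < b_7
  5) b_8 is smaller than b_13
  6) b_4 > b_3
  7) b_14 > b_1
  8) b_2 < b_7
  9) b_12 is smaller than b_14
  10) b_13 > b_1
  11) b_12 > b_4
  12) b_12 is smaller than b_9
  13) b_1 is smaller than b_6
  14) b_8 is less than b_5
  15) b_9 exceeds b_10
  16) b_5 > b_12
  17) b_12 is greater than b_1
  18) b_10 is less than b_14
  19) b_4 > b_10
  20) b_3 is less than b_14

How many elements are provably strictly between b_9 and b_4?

The relations place b_4 below b_9. An element lies strictly between them when it is forced above b_4 and also forced below b_9.
Above b_4: {b_12, b_5, b_14}. Below b_9: {b_10, b_1, b_3, b_12}.
Intersection: {b_12} — 1.

1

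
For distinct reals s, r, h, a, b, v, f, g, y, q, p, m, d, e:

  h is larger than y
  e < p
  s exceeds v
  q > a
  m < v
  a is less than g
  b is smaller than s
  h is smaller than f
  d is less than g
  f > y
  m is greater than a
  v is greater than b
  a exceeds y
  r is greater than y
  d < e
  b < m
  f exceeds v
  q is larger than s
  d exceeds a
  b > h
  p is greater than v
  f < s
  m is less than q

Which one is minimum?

y

a is not least since y < a; r is not least since y < r; d is not least since a < d; h is not least since y < h; b is not least since h < b; m is not least since a < m; v is not least since b < v; e is not least since d < e; f is not least since h < f; g is not least since d < g; s is not least since f < s; q is not least since m < q; p is not least since v < p.
Only y has nothing below it, so y is the minimum.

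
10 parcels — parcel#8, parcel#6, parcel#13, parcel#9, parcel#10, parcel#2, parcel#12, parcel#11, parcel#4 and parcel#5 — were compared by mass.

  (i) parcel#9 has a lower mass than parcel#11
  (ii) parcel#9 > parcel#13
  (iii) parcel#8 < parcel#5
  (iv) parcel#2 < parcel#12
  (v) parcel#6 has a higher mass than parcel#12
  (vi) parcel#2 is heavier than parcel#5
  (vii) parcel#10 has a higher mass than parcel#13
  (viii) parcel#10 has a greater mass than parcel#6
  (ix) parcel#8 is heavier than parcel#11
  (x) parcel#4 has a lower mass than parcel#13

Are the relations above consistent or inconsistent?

consistent

The single ordering parcel#4 < parcel#13 < parcel#9 < parcel#11 < parcel#8 < parcel#5 < parcel#2 < parcel#12 < parcel#6 < parcel#10 satisfies every listed relation, so no contradiction arises.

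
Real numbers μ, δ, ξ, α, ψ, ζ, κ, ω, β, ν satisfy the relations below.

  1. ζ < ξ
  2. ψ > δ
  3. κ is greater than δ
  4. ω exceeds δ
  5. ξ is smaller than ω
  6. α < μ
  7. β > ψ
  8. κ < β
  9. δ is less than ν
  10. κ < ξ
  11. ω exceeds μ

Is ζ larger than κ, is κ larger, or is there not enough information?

Following every chain through κ: above κ we get β, ξ, ω; below κ we get δ.
ζ is not reached, and no chain runs the other way from ζ to κ.
So the given relations leave the order of κ and ζ undetermined.

undetermined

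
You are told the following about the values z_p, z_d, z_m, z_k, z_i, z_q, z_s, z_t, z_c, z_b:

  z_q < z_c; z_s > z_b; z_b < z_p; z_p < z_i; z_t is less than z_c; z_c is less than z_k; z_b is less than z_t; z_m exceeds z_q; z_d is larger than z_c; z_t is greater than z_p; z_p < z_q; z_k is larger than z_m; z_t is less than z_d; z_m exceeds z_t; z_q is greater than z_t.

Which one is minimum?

z_b

z_p is not least since z_b < z_p; z_t is not least since z_p < z_t; z_s is not least since z_b < z_s; z_q is not least since z_t < z_q; z_i is not least since z_p < z_i; z_m is not least since z_q < z_m; z_c is not least since z_t < z_c; z_k is not least since z_m < z_k; z_d is not least since z_c < z_d.
Only z_b has nothing below it, so z_b is the minimum.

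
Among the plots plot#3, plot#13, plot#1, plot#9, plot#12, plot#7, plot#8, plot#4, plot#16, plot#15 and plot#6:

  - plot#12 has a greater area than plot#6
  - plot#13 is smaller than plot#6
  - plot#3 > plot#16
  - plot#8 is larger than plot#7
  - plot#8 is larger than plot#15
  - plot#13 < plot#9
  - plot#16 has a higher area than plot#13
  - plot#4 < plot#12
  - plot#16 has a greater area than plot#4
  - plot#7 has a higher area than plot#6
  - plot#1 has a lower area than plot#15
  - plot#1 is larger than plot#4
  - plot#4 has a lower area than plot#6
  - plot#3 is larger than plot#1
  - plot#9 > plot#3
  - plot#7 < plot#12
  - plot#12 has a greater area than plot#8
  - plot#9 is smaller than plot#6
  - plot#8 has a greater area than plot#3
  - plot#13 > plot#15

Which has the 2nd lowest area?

plot#1

The consecutive relations fix a unique order: plot#4 < plot#1 < plot#15 < plot#13 < plot#16 < plot#3 < plot#9 < plot#6 < plot#7 < plot#8 < plot#12.
The 2nd smallest is plot#1.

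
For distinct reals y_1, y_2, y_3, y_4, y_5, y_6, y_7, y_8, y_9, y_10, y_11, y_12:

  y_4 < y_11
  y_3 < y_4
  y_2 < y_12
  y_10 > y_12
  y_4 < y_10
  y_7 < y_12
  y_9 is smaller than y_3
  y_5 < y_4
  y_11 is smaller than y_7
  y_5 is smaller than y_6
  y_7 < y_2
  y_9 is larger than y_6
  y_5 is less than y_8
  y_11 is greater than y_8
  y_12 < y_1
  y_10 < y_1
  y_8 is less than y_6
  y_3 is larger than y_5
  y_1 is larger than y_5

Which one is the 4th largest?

y_2

Chaining the given pairs: y_5 < y_8 < y_6 < y_9 < y_3 < y_4 < y_11 < y_7 < y_2 < y_12 < y_10 < y_1.
Counting 4 from the largest end gives y_2.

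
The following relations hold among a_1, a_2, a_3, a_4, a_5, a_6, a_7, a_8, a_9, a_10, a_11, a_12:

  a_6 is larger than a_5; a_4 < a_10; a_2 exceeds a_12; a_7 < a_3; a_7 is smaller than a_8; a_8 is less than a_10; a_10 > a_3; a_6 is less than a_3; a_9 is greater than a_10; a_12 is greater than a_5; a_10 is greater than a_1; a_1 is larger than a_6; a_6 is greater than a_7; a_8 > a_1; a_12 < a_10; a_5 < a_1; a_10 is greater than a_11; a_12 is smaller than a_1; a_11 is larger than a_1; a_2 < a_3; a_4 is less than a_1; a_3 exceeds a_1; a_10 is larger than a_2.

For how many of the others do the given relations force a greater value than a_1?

Directly above a_1: a_11, a_8, a_3, a_10.
One step further: a_9 (5 so far).
Nothing else is reachable above a_1; 5 in all.

5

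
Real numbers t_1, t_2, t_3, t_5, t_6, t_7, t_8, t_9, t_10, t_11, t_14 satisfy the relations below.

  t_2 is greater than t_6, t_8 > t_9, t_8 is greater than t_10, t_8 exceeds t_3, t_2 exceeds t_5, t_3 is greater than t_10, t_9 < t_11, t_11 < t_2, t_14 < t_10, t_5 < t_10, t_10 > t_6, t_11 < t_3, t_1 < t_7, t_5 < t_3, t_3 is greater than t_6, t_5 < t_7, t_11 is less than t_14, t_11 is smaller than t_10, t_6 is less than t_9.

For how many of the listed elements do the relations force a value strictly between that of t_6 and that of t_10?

Chaining upward from t_6 reaches: t_9, t_11, t_14, t_3, t_2, t_8.
Chaining downward from t_10 reaches: t_9, t_11, t_14, t_5.
Strictly between t_6 and t_10 are those in both lists: t_9, t_11, t_14 — 3 elements.

3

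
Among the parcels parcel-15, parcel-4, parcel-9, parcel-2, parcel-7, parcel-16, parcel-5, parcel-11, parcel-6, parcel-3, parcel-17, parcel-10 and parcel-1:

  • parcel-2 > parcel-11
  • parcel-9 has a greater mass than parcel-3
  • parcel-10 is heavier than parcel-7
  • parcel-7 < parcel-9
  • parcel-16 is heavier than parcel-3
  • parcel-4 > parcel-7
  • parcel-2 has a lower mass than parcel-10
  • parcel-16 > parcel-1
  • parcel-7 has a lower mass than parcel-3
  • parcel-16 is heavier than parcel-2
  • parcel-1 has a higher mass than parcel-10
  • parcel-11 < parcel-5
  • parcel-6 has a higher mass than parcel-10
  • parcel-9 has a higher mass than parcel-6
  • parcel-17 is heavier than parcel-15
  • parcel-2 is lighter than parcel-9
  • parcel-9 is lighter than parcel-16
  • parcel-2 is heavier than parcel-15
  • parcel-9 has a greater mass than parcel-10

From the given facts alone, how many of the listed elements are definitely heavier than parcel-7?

7

Directly above parcel-7: parcel-4, parcel-3, parcel-10, parcel-9.
One step further: parcel-6, parcel-1, parcel-16 (7 so far).
No other element is forced above parcel-7 by the given relations, so the count is 7.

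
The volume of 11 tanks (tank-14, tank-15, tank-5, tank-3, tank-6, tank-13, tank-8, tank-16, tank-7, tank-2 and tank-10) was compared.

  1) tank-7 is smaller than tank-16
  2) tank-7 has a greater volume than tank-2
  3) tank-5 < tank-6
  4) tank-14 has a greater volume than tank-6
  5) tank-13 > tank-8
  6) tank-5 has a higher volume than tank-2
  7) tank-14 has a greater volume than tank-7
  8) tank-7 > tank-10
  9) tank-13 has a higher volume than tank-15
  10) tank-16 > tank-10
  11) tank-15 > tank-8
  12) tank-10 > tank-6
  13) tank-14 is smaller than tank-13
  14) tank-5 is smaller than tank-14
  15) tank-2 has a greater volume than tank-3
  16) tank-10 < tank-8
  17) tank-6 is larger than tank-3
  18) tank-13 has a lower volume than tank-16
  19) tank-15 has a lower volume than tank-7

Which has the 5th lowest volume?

Piecing the relations together gives one ordering: tank-3 < tank-2 < tank-5 < tank-6 < tank-10 < tank-8 < tank-15 < tank-7 < tank-14 < tank-13 < tank-16.
Counting 5 from the smallest end gives tank-10.

tank-10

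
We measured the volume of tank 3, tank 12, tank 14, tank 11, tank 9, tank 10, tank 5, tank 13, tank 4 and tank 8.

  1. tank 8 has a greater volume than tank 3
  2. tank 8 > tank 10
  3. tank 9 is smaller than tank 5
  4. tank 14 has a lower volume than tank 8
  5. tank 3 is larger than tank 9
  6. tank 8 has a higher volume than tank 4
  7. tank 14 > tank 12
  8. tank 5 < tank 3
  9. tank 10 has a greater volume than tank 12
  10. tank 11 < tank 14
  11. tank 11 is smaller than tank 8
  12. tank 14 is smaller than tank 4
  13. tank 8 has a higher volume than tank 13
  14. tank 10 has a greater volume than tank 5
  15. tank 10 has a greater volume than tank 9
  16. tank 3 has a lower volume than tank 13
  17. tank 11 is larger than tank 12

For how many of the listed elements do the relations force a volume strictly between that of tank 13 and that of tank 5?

Chaining upward from tank 5 reaches: tank 10, tank 3, tank 8.
Chaining downward from tank 13 reaches: tank 9, tank 3.
Strictly between tank 5 and tank 13 are those in both lists: tank 3 — 1 element.

1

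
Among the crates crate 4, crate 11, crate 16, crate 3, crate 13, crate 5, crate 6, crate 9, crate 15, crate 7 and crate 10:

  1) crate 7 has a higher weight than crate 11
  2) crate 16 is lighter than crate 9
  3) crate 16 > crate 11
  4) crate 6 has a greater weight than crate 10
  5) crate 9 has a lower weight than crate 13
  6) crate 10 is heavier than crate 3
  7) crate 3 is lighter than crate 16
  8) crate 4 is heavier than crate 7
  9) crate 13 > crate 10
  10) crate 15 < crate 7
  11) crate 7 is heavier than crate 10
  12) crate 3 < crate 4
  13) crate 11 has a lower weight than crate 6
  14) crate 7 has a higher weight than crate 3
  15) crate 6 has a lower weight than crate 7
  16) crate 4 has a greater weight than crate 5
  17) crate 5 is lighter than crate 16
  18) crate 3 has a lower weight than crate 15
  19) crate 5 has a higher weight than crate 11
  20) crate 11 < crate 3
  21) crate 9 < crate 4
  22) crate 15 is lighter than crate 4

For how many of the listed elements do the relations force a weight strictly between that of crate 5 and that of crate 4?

The relations place crate 5 below crate 4. An element lies strictly between them when it is forced above crate 5 and also forced below crate 4.
Above crate 5: {crate 16, crate 9, crate 13}. Below crate 4: {crate 11, crate 3, crate 10, crate 16, crate 6, crate 15, crate 9, crate 7}.
Intersection: {crate 16, crate 9} — 2.

2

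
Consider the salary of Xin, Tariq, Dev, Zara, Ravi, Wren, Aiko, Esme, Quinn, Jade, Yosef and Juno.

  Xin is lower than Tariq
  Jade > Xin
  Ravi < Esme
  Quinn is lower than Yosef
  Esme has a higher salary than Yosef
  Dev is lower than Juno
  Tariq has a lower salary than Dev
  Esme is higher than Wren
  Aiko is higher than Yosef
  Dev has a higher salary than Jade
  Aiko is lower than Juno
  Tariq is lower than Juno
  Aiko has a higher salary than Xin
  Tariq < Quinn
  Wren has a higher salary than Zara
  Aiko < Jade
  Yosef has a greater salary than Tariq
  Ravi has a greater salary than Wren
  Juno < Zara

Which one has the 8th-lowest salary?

The consecutive relations fix a unique order: Xin < Tariq < Quinn < Yosef < Aiko < Jade < Dev < Juno < Zara < Wren < Ravi < Esme.
Counting 8 from the smallest end gives Juno.

Juno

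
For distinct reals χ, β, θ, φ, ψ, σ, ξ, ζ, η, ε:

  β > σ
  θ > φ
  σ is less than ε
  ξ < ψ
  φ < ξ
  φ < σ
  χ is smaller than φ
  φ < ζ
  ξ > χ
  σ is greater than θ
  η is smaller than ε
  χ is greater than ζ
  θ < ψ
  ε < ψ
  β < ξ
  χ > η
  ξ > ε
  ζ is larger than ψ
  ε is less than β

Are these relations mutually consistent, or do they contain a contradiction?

inconsistent

Chaining the given relations yields χ < φ < θ < σ < ε < β < ξ < ψ < ζ, so χ < ζ. But one relation states ζ < χ. These cannot both hold.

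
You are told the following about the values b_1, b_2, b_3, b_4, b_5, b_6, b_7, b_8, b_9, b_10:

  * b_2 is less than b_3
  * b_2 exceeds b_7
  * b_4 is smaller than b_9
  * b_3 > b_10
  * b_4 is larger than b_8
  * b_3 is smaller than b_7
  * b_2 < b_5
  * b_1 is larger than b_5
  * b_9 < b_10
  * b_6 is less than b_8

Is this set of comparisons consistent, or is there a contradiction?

Chaining the given relations yields b_3 < b_7 < b_2, so b_3 < b_2. But one relation states b_2 < b_3. These cannot both hold.

inconsistent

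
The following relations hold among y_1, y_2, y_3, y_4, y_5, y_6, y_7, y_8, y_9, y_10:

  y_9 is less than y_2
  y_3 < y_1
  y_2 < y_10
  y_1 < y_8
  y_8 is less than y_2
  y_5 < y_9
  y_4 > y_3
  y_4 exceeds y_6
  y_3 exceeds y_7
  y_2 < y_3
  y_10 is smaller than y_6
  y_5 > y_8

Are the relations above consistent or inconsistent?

Chaining the given relations yields y_3 < y_1 < y_8 < y_5 < y_9 < y_2, so y_3 < y_2. But one relation states y_2 < y_3. These cannot both hold.

inconsistent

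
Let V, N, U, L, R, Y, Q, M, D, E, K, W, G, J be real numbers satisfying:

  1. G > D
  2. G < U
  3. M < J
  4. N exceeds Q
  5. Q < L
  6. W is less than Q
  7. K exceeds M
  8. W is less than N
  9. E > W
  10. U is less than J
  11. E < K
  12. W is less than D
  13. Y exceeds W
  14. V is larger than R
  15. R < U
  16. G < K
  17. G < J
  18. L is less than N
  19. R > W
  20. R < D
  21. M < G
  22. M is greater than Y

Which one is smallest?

W

R is not least since W < R; Y is not least since W < Y; Q is not least since W < Q; E is not least since W < E; M is not least since Y < M; D is not least since R < D; L is not least since Q < L; V is not least since R < V; G is not least since M < G; K is not least since M < K; U is not least since G < U; N is not least since Q < N; J is not least since M < J.
Only W has nothing below it, so W is the smallest.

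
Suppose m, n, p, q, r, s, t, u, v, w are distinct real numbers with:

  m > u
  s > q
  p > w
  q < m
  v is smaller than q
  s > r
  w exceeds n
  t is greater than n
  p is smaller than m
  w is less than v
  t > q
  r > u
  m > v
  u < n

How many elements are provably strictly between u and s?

The relations place u below s. An element lies strictly between them when it is forced above u and also forced below s.
Above u: {n, w, p, r, v, q, t, m}. Below s: {n, w, r, v, q}.
Intersection: {n, w, r, v, q} — 5.

5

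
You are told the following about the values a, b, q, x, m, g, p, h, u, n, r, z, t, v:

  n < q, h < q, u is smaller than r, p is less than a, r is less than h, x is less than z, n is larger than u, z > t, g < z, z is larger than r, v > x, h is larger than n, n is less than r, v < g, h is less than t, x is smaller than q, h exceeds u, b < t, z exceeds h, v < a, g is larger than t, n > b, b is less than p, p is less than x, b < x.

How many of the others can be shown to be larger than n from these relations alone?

From n the given relations immediately reach r, h, q.
From those, t, z — 5 in total.
From those, g — 6 in total.
No other element is forced above n by the given relations, so the count is 6.

6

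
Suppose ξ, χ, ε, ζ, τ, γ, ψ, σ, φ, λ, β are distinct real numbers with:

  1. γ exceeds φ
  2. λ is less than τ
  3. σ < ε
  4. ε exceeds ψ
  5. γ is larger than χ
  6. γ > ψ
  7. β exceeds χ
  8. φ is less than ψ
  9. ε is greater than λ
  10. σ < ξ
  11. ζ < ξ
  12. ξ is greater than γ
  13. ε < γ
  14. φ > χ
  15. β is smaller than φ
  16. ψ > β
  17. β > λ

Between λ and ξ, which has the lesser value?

Following the relations from λ: λ < β < φ < ψ < ε < γ < ξ.
So λ < ξ; λ is the smaller of the two.

λ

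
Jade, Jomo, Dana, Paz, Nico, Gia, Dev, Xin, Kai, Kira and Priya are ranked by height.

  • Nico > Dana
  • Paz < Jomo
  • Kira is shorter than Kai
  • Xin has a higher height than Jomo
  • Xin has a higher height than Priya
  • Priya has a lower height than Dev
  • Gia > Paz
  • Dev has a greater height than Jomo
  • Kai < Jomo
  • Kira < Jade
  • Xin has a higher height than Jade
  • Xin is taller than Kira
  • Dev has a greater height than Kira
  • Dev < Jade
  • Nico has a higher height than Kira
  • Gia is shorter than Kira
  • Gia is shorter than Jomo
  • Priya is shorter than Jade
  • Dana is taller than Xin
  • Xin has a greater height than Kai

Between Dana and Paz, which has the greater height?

Link the given pairs in sequence: Paz < Gia; Gia < Kira; Kira < Kai; Kai < Jomo; Jomo < Dev; Dev < Jade; Jade < Xin; Xin < Dana.
Together: Paz < Gia < Kira < Kai < Jomo < Dev < Jade < Xin < Dana.
So Paz < Dana; Dana is the taller of the two.

Dana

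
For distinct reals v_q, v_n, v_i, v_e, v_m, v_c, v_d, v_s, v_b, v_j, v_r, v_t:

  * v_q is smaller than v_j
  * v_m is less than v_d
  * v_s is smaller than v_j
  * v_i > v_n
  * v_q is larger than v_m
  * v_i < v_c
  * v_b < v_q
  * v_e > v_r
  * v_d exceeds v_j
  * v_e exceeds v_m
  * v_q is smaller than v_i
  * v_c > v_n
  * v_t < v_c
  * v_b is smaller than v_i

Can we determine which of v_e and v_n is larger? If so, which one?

Following every chain through v_n: above v_n we get v_i, v_c.
v_e is not reached, and no chain runs the other way from v_e to v_n.
So the given relations leave the order of v_n and v_e undetermined.

undetermined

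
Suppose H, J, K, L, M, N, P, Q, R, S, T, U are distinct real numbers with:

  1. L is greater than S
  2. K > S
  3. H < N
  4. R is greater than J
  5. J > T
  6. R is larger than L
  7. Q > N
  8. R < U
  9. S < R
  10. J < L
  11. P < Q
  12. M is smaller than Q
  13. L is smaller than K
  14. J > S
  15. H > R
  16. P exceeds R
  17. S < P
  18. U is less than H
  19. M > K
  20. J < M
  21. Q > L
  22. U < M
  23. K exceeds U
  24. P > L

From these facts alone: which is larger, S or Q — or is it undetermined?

Q

The relevant relations are S < J; J < L; L < R; R < U; U < M; M < Q.
Chaining these gives S < J < L < R < U < M < Q.
So Q is larger.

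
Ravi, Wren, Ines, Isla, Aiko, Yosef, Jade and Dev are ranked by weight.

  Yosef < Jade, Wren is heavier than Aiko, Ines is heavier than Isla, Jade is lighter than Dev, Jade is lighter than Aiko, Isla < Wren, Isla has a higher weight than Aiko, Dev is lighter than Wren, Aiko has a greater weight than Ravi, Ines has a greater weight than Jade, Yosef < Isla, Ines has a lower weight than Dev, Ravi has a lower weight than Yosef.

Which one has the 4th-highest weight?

Piecing the relations together gives one ordering: Ravi < Yosef < Jade < Aiko < Isla < Ines < Dev < Wren.
The 4th largest is Isla.

Isla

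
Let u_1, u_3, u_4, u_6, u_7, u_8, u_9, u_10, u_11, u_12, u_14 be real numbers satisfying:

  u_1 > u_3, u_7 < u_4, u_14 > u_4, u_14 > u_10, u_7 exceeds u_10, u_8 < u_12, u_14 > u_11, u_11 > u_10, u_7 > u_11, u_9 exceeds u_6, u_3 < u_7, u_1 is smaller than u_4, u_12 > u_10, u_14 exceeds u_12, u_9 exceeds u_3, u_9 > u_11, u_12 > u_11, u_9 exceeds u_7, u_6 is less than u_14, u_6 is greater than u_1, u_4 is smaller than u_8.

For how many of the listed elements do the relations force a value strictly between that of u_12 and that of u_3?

4

Chaining upward from u_3 reaches: u_7, u_1, u_4, u_8, u_6, u_14, u_9.
Chaining downward from u_12 reaches: u_10, u_11, u_7, u_1, u_4, u_8.
Strictly between u_3 and u_12 are those in both lists: u_7, u_1, u_4, u_8 — 4 elements.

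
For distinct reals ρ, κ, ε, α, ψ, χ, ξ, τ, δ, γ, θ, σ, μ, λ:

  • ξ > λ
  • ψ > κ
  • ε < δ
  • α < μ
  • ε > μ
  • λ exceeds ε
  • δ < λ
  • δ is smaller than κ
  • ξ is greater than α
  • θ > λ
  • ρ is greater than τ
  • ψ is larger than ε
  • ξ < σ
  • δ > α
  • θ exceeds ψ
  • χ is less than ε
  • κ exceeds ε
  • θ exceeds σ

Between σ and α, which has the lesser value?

α

Following the relations from α: α < μ < ε < δ < λ < ξ < σ.
So α < σ; α is the smaller of the two.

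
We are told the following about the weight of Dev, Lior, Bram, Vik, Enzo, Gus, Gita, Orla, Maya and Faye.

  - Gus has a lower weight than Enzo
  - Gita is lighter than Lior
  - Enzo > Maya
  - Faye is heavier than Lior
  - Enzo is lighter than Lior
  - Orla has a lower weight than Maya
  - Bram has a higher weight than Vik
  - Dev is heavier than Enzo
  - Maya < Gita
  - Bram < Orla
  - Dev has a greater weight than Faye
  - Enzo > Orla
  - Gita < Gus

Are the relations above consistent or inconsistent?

consistent

Every relation is compatible with Vik < Bram < Orla < Maya < Gita < Gus < Enzo < Lior < Faye < Dev; the set is consistent.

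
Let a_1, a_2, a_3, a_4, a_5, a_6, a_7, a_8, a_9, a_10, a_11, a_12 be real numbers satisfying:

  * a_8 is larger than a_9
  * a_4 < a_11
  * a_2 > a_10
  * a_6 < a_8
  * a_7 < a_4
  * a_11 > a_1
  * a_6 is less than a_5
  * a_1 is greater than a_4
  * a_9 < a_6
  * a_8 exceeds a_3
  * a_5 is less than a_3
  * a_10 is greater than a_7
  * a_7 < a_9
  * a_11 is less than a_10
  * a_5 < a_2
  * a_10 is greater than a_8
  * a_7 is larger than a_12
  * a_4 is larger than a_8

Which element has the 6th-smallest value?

a_3

The consecutive relations fix a unique order: a_12 < a_7 < a_9 < a_6 < a_5 < a_3 < a_8 < a_4 < a_1 < a_11 < a_10 < a_2.
Counting 6 from the smallest end gives a_3.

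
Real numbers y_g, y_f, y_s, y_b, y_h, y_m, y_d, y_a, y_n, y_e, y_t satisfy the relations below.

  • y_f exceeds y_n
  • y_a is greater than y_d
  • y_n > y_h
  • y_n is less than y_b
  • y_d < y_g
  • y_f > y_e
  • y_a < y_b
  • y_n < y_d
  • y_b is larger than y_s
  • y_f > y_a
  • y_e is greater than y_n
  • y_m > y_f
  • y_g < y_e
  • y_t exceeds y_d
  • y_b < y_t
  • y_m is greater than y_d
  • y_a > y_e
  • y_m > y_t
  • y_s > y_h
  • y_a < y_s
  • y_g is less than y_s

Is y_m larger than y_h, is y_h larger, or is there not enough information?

Chaining the given relations: y_h < y_n < y_d < y_g < y_e < y_a < y_s < y_b < y_t < y_m.
So y_m is larger.

y_m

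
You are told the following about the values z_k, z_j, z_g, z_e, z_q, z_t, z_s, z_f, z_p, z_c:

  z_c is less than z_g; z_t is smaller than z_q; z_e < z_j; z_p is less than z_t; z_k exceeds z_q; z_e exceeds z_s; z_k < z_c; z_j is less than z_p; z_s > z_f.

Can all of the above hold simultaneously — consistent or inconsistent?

The single ordering z_f < z_s < z_e < z_j < z_p < z_t < z_q < z_k < z_c < z_g satisfies every listed relation, so no contradiction arises.

consistent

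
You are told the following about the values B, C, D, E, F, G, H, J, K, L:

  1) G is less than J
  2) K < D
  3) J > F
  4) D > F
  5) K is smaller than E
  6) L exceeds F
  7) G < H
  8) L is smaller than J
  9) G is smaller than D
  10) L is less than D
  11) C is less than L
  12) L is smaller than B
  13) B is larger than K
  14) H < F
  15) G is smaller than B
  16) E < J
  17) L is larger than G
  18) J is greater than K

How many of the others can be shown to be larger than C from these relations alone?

From C the given relations immediately reach L.
From those, D, J, B — 4 in total.
Nothing else is reachable above C; 4 in all.

4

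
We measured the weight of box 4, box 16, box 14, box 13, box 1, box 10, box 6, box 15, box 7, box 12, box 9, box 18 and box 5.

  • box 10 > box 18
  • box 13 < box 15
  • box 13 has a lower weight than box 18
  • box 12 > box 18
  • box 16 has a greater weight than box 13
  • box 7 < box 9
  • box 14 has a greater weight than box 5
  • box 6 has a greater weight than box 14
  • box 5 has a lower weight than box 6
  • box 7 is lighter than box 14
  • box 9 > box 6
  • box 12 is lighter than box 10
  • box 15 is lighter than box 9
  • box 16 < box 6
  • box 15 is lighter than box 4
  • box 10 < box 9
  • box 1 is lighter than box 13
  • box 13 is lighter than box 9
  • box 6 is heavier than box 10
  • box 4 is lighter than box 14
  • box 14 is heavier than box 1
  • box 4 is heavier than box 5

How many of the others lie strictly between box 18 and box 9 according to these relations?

3

Chaining upward from box 18 reaches: box 12, box 10, box 6.
Chaining downward from box 9 reaches: box 7, box 1, box 13, box 15, box 16, box 5, box 4, box 12, box 10, box 14, box 6.
Strictly between box 18 and box 9 are those in both lists: box 12, box 10, box 6 — 3 elements.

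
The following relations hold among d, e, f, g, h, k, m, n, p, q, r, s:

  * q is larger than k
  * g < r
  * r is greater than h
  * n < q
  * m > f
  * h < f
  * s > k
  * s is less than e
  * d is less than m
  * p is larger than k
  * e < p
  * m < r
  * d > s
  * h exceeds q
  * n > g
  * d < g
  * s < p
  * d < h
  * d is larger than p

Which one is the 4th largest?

The consecutive relations fix a unique order: k < s < e < p < d < g < n < q < h < f < m < r.
The 4th largest is h.

h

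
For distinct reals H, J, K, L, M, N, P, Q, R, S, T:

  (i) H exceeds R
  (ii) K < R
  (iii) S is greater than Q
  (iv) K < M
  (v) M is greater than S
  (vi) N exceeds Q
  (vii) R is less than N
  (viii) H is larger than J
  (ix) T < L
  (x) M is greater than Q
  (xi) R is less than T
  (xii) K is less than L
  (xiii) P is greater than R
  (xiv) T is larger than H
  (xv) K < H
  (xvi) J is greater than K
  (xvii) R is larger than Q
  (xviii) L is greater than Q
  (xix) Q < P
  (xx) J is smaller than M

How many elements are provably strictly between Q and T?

The relations place Q below T. An element lies strictly between them when it is forced above Q and also forced below T.
Above Q: {R, N, H, S, M, L, P}. Below T: {K, J, R, H}.
Intersection: {R, H} — 2.

2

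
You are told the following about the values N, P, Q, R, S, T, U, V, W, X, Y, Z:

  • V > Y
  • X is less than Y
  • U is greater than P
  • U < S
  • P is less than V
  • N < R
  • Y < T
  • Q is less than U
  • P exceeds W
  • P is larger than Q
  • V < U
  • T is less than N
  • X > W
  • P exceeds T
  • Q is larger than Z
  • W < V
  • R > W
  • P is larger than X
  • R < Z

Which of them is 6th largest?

Z

Piecing the relations together gives one ordering: W < X < Y < T < N < R < Z < Q < P < V < U < S.
The 6th largest is Z.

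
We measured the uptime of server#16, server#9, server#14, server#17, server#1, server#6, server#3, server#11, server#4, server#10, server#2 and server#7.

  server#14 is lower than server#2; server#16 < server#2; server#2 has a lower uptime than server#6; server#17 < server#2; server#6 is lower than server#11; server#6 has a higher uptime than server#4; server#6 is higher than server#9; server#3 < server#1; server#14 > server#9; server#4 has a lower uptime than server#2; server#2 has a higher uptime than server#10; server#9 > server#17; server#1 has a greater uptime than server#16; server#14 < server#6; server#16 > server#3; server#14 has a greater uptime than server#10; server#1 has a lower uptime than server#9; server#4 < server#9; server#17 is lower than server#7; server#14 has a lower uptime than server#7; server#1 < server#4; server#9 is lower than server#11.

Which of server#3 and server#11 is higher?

server#11

Chaining the given relations: server#3 < server#16 < server#1 < server#4 < server#9 < server#14 < server#2 < server#6 < server#11.
So server#3 < server#11; server#11 is the higher of the two.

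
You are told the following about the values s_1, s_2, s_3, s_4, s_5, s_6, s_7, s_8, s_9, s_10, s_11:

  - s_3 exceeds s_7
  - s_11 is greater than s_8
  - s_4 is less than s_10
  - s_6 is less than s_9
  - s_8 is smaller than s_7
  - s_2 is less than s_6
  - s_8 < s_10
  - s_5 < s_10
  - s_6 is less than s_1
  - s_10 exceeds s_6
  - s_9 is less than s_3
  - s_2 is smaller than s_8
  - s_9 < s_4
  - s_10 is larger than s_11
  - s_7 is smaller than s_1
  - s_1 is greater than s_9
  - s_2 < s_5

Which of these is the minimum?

Chaining upward from s_2: directly above it, s_6, s_8, s_5; then s_9, s_7, s_11, s_1, s_10; then s_4, s_3.
That covers every other element, and nothing is given below s_2, so s_2 is the minimum.

s_2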